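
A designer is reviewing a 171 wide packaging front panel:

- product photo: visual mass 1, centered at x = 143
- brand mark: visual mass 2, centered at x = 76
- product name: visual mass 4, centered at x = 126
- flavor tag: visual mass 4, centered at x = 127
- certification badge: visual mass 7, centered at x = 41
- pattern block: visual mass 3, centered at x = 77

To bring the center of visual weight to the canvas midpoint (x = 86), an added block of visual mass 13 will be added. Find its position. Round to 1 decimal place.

x ≈ 84.5

After adding the added block, total weight = 1 + 2 + 4 + 4 + 7 + 3 + 13 = 34.
Along x: (1825 + 13·x) / 34 = 86 (existing moment 1·143 + 2·76 + 4·126 + 4·127 + 7·41 + 3·77 = 1825) ⇒ x = (2924 − 1825) / 13 ≈ 84.54.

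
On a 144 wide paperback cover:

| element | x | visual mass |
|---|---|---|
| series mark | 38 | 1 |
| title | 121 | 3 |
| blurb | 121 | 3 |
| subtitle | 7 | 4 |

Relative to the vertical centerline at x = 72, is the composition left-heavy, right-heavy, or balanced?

balanced

Σw = 1 + 3 + 3 + 4 = 11.
x: (1·38 + 3·121 + 3·121 + 4·7) / 11 = 792 / 11 ≈ 72.00
72.00 = 72 exactly: balanced.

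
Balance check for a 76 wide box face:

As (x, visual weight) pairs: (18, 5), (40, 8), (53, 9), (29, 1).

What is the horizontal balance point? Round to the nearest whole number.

x ≈ 40

Weights sum to 5 + 8 + 9 + 1 = 23.
Σw·x = 5·18 + 8·40 + 9·53 + 1·29 = 916, so x̄ = 916/23 ≈ 39.83.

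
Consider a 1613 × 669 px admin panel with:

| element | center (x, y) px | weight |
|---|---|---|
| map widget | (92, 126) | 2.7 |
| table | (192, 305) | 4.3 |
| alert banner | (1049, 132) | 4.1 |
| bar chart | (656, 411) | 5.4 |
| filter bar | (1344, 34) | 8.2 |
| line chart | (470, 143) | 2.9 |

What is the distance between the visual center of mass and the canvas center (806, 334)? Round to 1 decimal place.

≈ 152.9 px

Total weight = 2.7 + 4.3 + 4.1 + 5.4 + 8.2 + 2.9 = 27.6.
x-moment: 2.7·92 + 4.3·192 + 4.1·1049 + 5.4·656 + 8.2·1344 + 2.9·470 = 21301.1; centroid 21301.1/27.6 ≈ 771.78.
y-moment: 2.7·126 + 4.3·305 + 4.1·132 + 5.4·411 + 8.2·34 + 2.9·143 = 5105.8; centroid 5105.8/27.6 ≈ 184.99.
From (806, 334): dx = -34.22, dy = -149.01, so the distance is √(dx²+dy²) ≈ 152.89.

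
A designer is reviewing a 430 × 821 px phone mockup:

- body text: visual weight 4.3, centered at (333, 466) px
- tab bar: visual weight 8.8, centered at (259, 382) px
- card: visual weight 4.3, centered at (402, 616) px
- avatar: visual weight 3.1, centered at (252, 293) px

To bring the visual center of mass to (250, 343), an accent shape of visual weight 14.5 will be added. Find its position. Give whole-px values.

(174, 213)

After adding the accent shape, total weight = 4.3 + 8.8 + 4.3 + 3.1 + 14.5 = 35.0.
x: target moment 35.0×250 = 8750.0; current 4.3·333 + 8.8·259 + 4.3·402 + 3.1·252 = 6220.9; the accent shape supplies 2529.1, so x = 2529.1/14.5 ≈ 174.42.
y: target moment 35.0×343 = 12005.0; current 4.3·466 + 8.8·382 + 4.3·616 + 3.1·293 = 8922.5; the accent shape supplies 3082.5, so y = 3082.5/14.5 ≈ 212.59.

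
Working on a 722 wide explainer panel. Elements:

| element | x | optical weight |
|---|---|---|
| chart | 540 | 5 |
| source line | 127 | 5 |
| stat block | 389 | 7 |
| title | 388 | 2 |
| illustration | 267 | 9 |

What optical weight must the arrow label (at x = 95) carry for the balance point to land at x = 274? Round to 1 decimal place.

Existing Σw = 28 (5 + 5 + 7 + 2 + 9); existing moment 5·540 + 5·127 + 7·389 + 2·388 + 9·267 = 9237.
For the centroid to hit 274: (9237 + w·95) / (28 + w) = 274.
So w = (274·28 − 9237)/(95 − 274) = -1565/-179 ≈ 8.74.

w ≈ 8.7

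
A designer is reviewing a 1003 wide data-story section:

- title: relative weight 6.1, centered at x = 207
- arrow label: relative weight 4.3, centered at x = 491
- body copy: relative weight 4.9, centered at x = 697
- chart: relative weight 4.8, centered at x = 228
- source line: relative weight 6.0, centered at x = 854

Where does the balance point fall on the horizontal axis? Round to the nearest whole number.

Σw = 6.1 + 4.3 + 4.9 + 4.8 + 6.0 = 26.1.
Σw·x = 6.1·207 + 4.3·491 + 4.9·697 + 4.8·228 + 6.0·854 = 13007.7, so x̄ = 13007.7/26.1 ≈ 498.38.

x ≈ 498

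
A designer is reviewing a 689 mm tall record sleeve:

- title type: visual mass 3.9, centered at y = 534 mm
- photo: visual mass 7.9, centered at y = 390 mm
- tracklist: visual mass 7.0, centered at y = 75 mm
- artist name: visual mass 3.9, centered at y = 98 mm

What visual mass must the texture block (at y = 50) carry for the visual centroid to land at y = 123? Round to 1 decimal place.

w ≈ 44.9

Known weights sum to 3.9 + 7.9 + 7.0 + 3.9 = 22.7; their moment is 3.9·534 + 7.9·390 + 7.0·75 + 3.9·98 = 6070.8.
Balance at y = 123 requires (6070.8 + w·50) / (22.7 + w) = 123.
Rearranging, w·(50 − 123) = 123·22.7 − 6070.8 = -3278.7, so w ≈ -3278.7/-73 = 44.91.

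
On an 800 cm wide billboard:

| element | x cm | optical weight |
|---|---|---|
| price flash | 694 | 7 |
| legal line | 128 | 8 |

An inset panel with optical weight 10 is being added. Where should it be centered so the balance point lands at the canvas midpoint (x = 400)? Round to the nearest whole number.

x ≈ 412

After adding the inset panel, total weight = 7 + 8 + 10 = 25.
Along x: (5882 + 10·x) / 25 = 400 (existing moment 7·694 + 8·128 = 5882) ⇒ x = (10000 − 5882) / 10 ≈ 411.80.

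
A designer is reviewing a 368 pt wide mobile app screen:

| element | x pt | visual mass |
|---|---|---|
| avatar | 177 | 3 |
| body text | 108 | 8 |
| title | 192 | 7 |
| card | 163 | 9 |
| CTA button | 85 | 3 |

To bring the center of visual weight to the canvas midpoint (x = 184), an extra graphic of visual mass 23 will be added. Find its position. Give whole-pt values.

New total weight: (3 + 8 + 7 + 9 + 3) + 23 = 53.
x: need Σw·x = 53·184 = 9752. Existing = 3·177 + 8·108 + 7·192 + 9·163 + 3·85 = 4461. Remainder 5291 / 23 ≈ 230.04.

x ≈ 230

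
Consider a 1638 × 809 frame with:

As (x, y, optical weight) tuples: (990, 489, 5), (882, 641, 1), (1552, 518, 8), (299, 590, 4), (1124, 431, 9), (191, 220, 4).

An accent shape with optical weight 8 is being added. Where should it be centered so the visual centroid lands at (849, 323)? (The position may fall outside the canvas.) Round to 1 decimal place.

With the accent shape, Σw becomes 5 + 1 + 8 + 4 + 9 + 4 + 8 = 39.
x: target moment 39×849 = 33111; current 5·990 + 1·882 + 8·1552 + 4·299 + 9·1124 + 4·191 = 30324; the accent shape supplies 2787, so x = 2787/8 ≈ 348.38.
y: target moment 39×323 = 12597; current 5·489 + 1·641 + 8·518 + 4·590 + 9·431 + 4·220 = 14349; the accent shape supplies -1752, so y = -1752/8 ≈ -219.00.

(348.4, -219.0)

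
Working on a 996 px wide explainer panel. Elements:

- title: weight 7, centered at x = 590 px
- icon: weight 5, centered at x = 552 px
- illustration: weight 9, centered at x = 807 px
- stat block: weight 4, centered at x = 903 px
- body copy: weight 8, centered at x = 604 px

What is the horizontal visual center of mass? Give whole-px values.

x ≈ 685

Weights sum to 7 + 5 + 9 + 4 + 8 = 33.
x-moment: 7·590 + 5·552 + 9·807 + 4·903 + 8·604 = 22597; centroid 22597/33 ≈ 684.76.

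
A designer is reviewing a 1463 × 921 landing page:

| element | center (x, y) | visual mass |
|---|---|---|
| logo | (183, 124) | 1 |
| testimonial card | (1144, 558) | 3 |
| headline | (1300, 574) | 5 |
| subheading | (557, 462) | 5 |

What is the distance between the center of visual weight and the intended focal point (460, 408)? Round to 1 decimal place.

Weights sum to 1 + 3 + 5 + 5 = 14.
x: (1·183 + 3·1144 + 5·1300 + 5·557) / 14 = 12900 / 14 ≈ 921.43
y: (1·124 + 3·558 + 5·574 + 5·462) / 14 = 6978 / 14 ≈ 498.43
Relative to (460, 408): Δ = (461.43, 90.43); |Δ| = √(461.43² + 90.43²) ≈ 470.21.

≈ 470.2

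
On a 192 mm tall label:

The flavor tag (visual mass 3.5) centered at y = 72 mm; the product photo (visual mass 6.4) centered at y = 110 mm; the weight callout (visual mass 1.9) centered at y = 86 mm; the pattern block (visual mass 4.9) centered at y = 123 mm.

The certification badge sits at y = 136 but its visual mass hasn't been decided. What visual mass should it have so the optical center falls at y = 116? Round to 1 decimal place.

Known weights sum to 3.5 + 6.4 + 1.9 + 4.9 = 16.7; their moment is 3.5·72 + 6.4·110 + 1.9·86 + 4.9·123 = 1722.1.
Balance at y = 116 requires (1722.1 + w·136) / (16.7 + w) = 116.
Rearranging, w·(136 − 116) = 116·16.7 − 1722.1 = 215.1, so w ≈ 215.1/20 = 10.75.

w ≈ 10.8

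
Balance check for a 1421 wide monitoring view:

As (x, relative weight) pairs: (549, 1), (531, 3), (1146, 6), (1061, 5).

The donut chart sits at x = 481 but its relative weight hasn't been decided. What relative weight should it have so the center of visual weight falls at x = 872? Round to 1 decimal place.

Known weights sum to 1 + 3 + 6 + 5 = 15; their moment is 1·549 + 3·531 + 6·1146 + 5·1061 = 14323.
Balance at x = 872 requires (14323 + w·481) / (15 + w) = 872.
So w = (872·15 − 14323)/(481 − 872) = -1243/-391 ≈ 3.18.

w ≈ 3.2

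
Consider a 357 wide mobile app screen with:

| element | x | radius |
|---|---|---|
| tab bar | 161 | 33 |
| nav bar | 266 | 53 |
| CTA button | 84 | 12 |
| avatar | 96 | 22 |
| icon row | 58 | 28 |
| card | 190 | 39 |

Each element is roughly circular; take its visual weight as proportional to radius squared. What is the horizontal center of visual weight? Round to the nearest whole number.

x ≈ 193

Weights ∝ r²: tab bar 33² = 1089, nav bar 53² = 2809, CTA button 12² = 144, avatar 22² = 484, icon row 28² = 784, card 39² = 1521; Σw = 6831.
x: moment 1315545 / weight 6831 ≈ 192.58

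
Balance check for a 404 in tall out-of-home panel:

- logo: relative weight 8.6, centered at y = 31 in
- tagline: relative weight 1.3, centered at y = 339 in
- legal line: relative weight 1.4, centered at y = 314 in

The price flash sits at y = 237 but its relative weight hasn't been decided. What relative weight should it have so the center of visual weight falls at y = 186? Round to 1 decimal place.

Known weights sum to 8.6 + 1.3 + 1.4 = 11.3; their moment is 8.6·31 + 1.3·339 + 1.4·314 = 1146.9.
Balance at y = 186 requires (1146.9 + w·237) / (11.3 + w) = 186.
Rearranging, w·(237 − 186) = 186·11.3 − 1146.9 = 954.9, so w ≈ 954.9/51 = 18.72.

w ≈ 18.7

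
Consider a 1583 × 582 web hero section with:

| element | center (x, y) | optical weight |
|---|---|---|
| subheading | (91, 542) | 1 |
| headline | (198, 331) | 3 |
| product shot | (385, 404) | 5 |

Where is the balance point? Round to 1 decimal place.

Weights sum to 1 + 3 + 5 = 9.
Σw·x = 1·91 + 3·198 + 5·385 = 2610, so x̄ = 2610/9 ≈ 290.00.
Σw·y = 1·542 + 3·331 + 5·404 = 3555, so ȳ = 3555/9 ≈ 395.00.

(290.0, 395.0)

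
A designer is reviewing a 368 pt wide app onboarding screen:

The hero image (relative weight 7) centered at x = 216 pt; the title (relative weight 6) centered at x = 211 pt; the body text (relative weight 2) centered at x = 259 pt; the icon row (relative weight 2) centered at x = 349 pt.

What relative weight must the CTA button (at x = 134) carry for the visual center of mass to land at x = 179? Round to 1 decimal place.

w ≈ 21.1

Known weights sum to 7 + 6 + 2 + 2 = 17; their moment is 7·216 + 6·211 + 2·259 + 2·349 = 3994.
For the centroid to hit 179: (3994 + w·134) / (17 + w) = 179.
Rearranging, w·(134 − 179) = 179·17 − 3994 = -951, so w ≈ -951/-45 = 21.13.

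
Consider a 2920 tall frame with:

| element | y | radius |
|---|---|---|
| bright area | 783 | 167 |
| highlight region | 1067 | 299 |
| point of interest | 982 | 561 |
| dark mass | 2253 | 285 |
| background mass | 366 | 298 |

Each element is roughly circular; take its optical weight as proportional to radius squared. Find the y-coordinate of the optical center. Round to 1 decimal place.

y ≈ 1066.0

Weights ∝ r²: bright area 167² = 27889, highlight region 299² = 89401, point of interest 561² = 314721, dark mass 285² = 81225, background mass 298² = 88804; Σw = 602040.
y: (27889·783 + 89401·1067 + 314721·982 + 81225·2253 + 88804·366) / 602040 = 641786165 / 602040 ≈ 1066.02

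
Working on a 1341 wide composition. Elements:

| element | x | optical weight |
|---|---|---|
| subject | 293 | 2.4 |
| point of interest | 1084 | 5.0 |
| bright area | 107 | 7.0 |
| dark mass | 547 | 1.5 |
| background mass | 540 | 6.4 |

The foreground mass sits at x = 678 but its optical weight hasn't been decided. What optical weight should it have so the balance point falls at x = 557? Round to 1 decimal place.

w ≈ 10.5

Fixed elements: Σw = 2.4 + 5.0 + 7.0 + 1.5 + 6.4 = 22.3, Σw·x = 2.4·293 + 5.0·1084 + 7.0·107 + 1.5·547 + 6.4·540 = 11148.7.
For the centroid to hit 557: (11148.7 + w·678) / (22.3 + w) = 557.
Rearranging, w·(678 − 557) = 557·22.3 − 11148.7 = 1272.4, so w ≈ 1272.4/121 = 10.52.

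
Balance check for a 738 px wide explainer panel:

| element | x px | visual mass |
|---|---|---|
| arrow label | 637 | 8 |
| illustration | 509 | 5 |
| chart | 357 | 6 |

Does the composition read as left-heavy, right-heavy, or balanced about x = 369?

right-heavy

Σw = 8 + 5 + 6 = 19.
x: (8·637 + 5·509 + 6·357) / 19 = 9783 / 19 ≈ 514.89
Since 514.9 is right of 369, the composition reads right-heavy.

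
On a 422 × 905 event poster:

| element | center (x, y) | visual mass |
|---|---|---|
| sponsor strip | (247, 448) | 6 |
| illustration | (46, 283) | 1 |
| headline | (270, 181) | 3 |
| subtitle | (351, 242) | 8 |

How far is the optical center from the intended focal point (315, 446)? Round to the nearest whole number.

≈ 146

Σw = 6 + 1 + 3 + 8 = 18.
x-moment: 6·247 + 1·46 + 3·270 + 8·351 = 5146; centroid 5146/18 ≈ 285.89.
y-moment: 6·448 + 1·283 + 3·181 + 8·242 = 5450; centroid 5450/18 ≈ 302.78.
From (315, 446): dx = -29.11, dy = -143.22, so the distance is √(dx²+dy²) ≈ 146.15.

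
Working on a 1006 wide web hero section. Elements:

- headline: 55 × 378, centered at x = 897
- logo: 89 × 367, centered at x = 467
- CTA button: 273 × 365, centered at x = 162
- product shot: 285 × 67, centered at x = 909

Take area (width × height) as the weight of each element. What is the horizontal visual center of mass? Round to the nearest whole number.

x ≈ 391

Areas: headline 55·378 = 20790, logo 89·367 = 32663, CTA button 273·365 = 99645, product shot 285·67 = 19095. Total weight = 172193.
Σw·x = 20790·897 + 32663·467 + 99645·162 + 19095·909 = 67402096, so x̄ = 67402096/172193 ≈ 391.43.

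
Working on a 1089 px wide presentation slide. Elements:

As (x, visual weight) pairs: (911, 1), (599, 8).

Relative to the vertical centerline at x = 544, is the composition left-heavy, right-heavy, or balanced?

Weights sum to 1 + 8 = 9.
x: (1·911 + 8·599) / 9 = 5703 / 9 ≈ 633.67
Since 633.7 is right of 544, the composition reads right-heavy.

right-heavy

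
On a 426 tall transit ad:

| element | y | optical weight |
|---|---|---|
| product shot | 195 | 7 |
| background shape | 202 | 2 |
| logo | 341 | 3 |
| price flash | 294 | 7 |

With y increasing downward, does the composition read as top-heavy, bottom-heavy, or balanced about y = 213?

bottom-heavy

Σw = 7 + 2 + 3 + 7 = 19.
y-moment: 7·195 + 2·202 + 3·341 + 7·294 = 4850; centroid 4850/19 ≈ 255.26.
255.3 vs midline 213 → bottom-heavy.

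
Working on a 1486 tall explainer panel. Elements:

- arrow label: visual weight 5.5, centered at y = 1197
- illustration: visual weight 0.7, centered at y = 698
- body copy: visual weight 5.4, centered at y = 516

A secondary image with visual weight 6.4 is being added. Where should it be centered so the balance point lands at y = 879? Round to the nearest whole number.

After adding the secondary image, total weight = 5.5 + 0.7 + 5.4 + 6.4 = 18.0.
y: need Σw·y = 18.0·879 = 15822.0. Existing = 5.5·1197 + 0.7·698 + 5.4·516 = 9858.5. Remainder 5963.5 / 6.4 ≈ 931.80.

y ≈ 932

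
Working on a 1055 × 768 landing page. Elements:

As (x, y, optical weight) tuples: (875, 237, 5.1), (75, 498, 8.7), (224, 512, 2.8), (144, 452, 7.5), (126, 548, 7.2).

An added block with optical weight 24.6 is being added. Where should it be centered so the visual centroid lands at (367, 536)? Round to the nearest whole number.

New total weight: (5.1 + 8.7 + 2.8 + 7.5 + 7.2) + 24.6 = 55.9.
Along x: (7729.4 + 24.6·x) / 55.9 = 367 (existing moment 5.1·875 + 8.7·75 + 2.8·224 + 7.5·144 + 7.2·126 = 7729.4) ⇒ x = (20515.3 − 7729.4) / 24.6 ≈ 519.75.
Along y: (14310.5 + 24.6·y) / 55.9 = 536 (existing moment 5.1·237 + 8.7·498 + 2.8·512 + 7.5·452 + 7.2·548 = 14310.5) ⇒ y = (29962.4 − 14310.5) / 24.6 ≈ 636.26.

(520, 636)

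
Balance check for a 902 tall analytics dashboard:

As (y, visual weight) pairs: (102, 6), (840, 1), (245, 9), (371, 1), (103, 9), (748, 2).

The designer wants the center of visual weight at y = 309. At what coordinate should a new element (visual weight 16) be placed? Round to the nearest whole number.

New total weight: (6 + 1 + 9 + 1 + 9 + 2) + 16 = 44.
y: target moment 44×309 = 13596; current 6·102 + 1·840 + 9·245 + 1·371 + 9·103 + 2·748 = 6451; the new element supplies 7145, so y = 7145/16 ≈ 446.56.

y ≈ 447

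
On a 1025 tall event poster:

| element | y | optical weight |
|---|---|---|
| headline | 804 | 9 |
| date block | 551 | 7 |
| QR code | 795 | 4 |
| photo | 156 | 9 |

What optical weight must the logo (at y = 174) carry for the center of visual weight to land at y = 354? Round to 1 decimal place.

Existing Σw = 29 (9 + 7 + 4 + 9); existing moment 9·804 + 7·551 + 4·795 + 9·156 = 15677.
Balance at y = 354 requires (15677 + w·174) / (29 + w) = 354.
So w = (354·29 − 15677)/(174 − 354) = -5411/-180 ≈ 30.06.

w ≈ 30.1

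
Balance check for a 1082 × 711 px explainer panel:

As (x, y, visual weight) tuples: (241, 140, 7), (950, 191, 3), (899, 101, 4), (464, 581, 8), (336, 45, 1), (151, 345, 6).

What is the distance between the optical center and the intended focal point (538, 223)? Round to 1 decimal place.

≈ 116.4 px

Total weight = 7 + 3 + 4 + 8 + 1 + 6 = 29.
Σw·x = 13087; x̄ = 13087/29 ≈ 451.28.
y: moment 8720 / weight 29 ≈ 300.69
Offset from (538, 223): Δx ≈ -86.72, Δy ≈ 77.69; distance = √(Δx² + Δy²) ≈ 116.43.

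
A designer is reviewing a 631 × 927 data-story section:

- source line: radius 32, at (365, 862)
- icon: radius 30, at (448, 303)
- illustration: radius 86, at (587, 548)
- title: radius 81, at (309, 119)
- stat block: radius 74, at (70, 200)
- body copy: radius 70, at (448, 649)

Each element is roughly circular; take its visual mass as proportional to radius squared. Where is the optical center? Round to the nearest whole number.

r² weights: source line 32² = 1024, icon 30² = 900, illustration 86² = 7396, title 81² = 6561, stat block 74² = 5476, body copy 70² = 4900. Total = 26257.
Σw·x = 1024·365 + 900·448 + 7396·587 + 6561·309 + 5476·70 + 4900·448 = 9724281, so x̄ = 9724281/26257 ≈ 370.35.
Σw·y = 1024·862 + 900·303 + 7396·548 + 6561·119 + 5476·200 + 4900·649 = 10264455, so ȳ = 10264455/26257 ≈ 390.92.

(370, 391)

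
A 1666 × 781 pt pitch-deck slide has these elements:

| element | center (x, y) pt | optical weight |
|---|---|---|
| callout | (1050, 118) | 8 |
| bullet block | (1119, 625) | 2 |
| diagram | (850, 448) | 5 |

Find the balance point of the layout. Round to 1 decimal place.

(992.5, 295.6)

Weights sum to 8 + 2 + 5 = 15.
Σw·x = 8·1050 + 2·1119 + 5·850 = 14888, so x̄ = 14888/15 ≈ 992.53.
Σw·y = 8·118 + 2·625 + 5·448 = 4434, so ȳ = 4434/15 ≈ 295.60.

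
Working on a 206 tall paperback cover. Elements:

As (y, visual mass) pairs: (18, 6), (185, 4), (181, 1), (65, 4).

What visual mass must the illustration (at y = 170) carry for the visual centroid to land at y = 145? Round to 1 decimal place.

Known weights sum to 6 + 4 + 1 + 4 = 15; their moment is 6·18 + 4·185 + 1·181 + 4·65 = 1289.
For the centroid to hit 145: (1289 + w·170) / (15 + w) = 145.
Rearranging, w·(170 − 145) = 145·15 − 1289 = 886, so w ≈ 886/25 = 35.44.

w ≈ 35.4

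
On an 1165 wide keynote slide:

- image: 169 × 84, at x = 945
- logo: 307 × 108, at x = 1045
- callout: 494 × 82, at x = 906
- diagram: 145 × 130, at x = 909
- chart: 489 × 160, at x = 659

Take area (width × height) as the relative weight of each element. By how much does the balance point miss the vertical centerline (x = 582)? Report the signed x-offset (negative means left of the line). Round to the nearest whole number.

≈ 248

Areas → weights: image 169·84 = 14196, logo 307·108 = 33156, callout 494·82 = 40508, diagram 145·130 = 18850, chart 489·160 = 78240; Σw = 184950.
x: (14196·945 + 33156·1045 + 40508·906 + 18850·909 + 78240·659) / 184950 = 153458298 / 184950 ≈ 829.73
Against x = 582, that's 829.73 − 582 = 247.73.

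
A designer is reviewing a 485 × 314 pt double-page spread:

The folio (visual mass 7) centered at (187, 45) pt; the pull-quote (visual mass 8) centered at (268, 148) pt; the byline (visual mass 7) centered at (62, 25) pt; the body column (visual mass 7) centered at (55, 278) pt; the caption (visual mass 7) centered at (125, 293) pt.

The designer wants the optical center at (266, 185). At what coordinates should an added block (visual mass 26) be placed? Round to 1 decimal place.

After adding the added block, total weight = 7 + 8 + 7 + 7 + 7 + 26 = 62.
x: need Σw·x = 62·266 = 16492. Existing = 7·187 + 8·268 + 7·62 + 7·55 + 7·125 = 5147. Remainder 11345 / 26 ≈ 436.35.
y: need Σw·y = 62·185 = 11470. Existing = 7·45 + 8·148 + 7·25 + 7·278 + 7·293 = 5671. Remainder 5799 / 26 ≈ 223.04.

(436.3, 223.0)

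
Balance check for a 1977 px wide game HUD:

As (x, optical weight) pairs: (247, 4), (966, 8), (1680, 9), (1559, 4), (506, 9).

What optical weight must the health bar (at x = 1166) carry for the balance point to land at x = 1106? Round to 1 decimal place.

w ≈ 49.6

Fixed elements: Σw = 4 + 8 + 9 + 4 + 9 = 34, Σw·x = 4·247 + 8·966 + 9·1680 + 4·1559 + 9·506 = 34626.
For the centroid to hit 1106: (34626 + w·1166) / (34 + w) = 1106.
So w = (1106·34 − 34626)/(1166 − 1106) = 2978/60 ≈ 49.63.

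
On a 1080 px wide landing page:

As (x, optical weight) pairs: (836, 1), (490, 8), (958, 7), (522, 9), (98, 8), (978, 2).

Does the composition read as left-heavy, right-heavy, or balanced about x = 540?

Weights sum to 1 + 8 + 7 + 9 + 8 + 2 = 35.
Σw·x = 1·836 + 8·490 + 7·958 + 9·522 + 8·98 + 2·978 = 18900, so x̄ = 18900/35 ≈ 540.00.
The centroid 540.00 matches the midline at 540, so the layout is balanced.

balanced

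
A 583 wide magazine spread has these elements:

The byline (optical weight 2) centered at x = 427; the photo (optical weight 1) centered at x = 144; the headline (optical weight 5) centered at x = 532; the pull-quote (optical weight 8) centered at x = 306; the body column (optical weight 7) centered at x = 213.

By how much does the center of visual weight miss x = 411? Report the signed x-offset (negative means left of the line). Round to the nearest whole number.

≈ -81

Σw = 2 + 1 + 5 + 8 + 7 = 23.
Σw·x = 2·427 + 1·144 + 5·532 + 8·306 + 7·213 = 7597, so x̄ = 7597/23 ≈ 330.30.
Offset from x = 411: 330.30 − 411 ≈ -80.70.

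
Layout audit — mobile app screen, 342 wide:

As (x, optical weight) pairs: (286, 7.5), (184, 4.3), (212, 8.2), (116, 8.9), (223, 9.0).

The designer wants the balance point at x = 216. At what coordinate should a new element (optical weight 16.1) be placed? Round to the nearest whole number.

New total weight: (7.5 + 4.3 + 8.2 + 8.9 + 9.0) + 16.1 = 54.0.
x: target moment 54.0×216 = 11664.0; current 7.5·286 + 4.3·184 + 8.2·212 + 8.9·116 + 9.0·223 = 7714.0; the new element supplies 3950.0, so x = 3950.0/16.1 ≈ 245.34.

x ≈ 245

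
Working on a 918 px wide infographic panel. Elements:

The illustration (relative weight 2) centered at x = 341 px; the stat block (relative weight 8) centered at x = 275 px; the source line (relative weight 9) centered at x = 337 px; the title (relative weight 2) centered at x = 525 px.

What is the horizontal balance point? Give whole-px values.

x ≈ 332

Total weight = 2 + 8 + 9 + 2 = 21.
x: (2·341 + 8·275 + 9·337 + 2·525) / 21 = 6965 / 21 ≈ 331.67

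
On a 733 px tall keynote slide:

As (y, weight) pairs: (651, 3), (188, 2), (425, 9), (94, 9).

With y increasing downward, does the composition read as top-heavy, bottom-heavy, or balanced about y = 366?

Σw = 3 + 2 + 9 + 9 = 23.
y: (3·651 + 2·188 + 9·425 + 9·94) / 23 = 7000 / 23 ≈ 304.35
304.3 lies above (smaller y than) the midline 366, so the layout is top-heavy.

top-heavy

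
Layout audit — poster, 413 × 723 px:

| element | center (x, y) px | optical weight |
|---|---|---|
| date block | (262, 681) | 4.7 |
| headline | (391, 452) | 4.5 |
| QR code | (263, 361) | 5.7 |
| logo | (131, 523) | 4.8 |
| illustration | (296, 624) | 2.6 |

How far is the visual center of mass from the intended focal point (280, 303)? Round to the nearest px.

Total weight = 4.7 + 4.5 + 5.7 + 4.8 + 2.6 = 22.3.
x: (4.7·262 + 4.5·391 + 5.7·263 + 4.8·131 + 2.6·296) / 22.3 = 5888.4 / 22.3 ≈ 264.05
y: (4.7·681 + 4.5·452 + 5.7·361 + 4.8·523 + 2.6·624) / 22.3 = 11425.2 / 22.3 ≈ 512.34
Offset from (280, 303): Δx ≈ -15.95, Δy ≈ 209.34; distance = √(Δx² + Δy²) ≈ 209.95.

≈ 210 px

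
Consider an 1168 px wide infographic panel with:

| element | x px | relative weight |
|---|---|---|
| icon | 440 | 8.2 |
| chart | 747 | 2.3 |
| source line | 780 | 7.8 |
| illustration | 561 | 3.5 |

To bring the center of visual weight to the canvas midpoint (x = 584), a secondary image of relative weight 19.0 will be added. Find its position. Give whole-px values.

x ≈ 550

After adding the secondary image, total weight = 8.2 + 2.3 + 7.8 + 3.5 + 19.0 = 40.8.
x: target moment 40.8×584 = 23827.2; current 8.2·440 + 2.3·747 + 7.8·780 + 3.5·561 = 13373.6; the secondary image supplies 10453.6, so x = 10453.6/19.0 ≈ 550.19.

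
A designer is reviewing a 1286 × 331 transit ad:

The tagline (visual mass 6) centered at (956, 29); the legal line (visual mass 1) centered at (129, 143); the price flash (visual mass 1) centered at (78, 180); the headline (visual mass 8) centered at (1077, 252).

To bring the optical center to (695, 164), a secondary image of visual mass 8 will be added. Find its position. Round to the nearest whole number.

(265, 178)

After adding the secondary image, total weight = 6 + 1 + 1 + 8 + 8 = 24.
x: target moment 24×695 = 16680; current 6·956 + 1·129 + 1·78 + 8·1077 = 14559; the secondary image supplies 2121, so x = 2121/8 ≈ 265.12.
y: target moment 24×164 = 3936; current 6·29 + 1·143 + 1·180 + 8·252 = 2513; the secondary image supplies 1423, so y = 1423/8 ≈ 177.88.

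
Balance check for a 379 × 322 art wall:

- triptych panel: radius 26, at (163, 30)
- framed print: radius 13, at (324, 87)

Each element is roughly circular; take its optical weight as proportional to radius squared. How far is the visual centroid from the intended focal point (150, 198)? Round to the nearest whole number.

≈ 163

r² weights: triptych panel 26² = 676, framed print 13² = 169. Total = 845.
x-moment: 676·163 + 169·324 = 164944; centroid 164944/845 ≈ 195.20.
y-moment: 676·30 + 169·87 = 34983; centroid 34983/845 ≈ 41.40.
From (150, 198): dx = 45.20, dy = -156.60, so the distance is √(dx²+dy²) ≈ 162.99.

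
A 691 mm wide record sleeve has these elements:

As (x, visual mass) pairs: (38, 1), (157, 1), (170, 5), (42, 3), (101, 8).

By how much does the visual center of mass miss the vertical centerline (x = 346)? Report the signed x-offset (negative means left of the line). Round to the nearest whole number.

≈ -236 mm

Weights sum to 1 + 1 + 5 + 3 + 8 = 18.
x-moment: 1·38 + 1·157 + 5·170 + 3·42 + 8·101 = 1979; centroid 1979/18 ≈ 109.94.
Against x = 346, that's 109.94 − 346 = -236.06.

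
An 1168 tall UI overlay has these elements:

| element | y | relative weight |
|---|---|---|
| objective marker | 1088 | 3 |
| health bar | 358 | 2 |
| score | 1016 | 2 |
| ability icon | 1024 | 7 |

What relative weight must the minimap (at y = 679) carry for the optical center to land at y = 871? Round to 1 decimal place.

Existing Σw = 14 (3 + 2 + 2 + 7); existing moment 3·1088 + 2·358 + 2·1016 + 7·1024 = 13180.
For the centroid to hit 871: (13180 + w·679) / (14 + w) = 871.
Rearranging, w·(679 − 871) = 871·14 − 13180 = -986, so w ≈ -986/-192 = 5.14.

w ≈ 5.1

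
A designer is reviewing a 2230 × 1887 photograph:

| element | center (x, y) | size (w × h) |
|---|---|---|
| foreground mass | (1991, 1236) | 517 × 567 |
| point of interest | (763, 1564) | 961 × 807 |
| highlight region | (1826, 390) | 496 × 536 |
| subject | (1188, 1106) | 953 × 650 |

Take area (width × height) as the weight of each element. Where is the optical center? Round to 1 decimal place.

Areas: foreground mass 517·567 = 293139, point of interest 961·807 = 775527, highlight region 496·536 = 265856, subject 953·650 = 619450. Total weight = 1953972.
Σw·x = 293139·1991 + 775527·763 + 265856·1826 + 619450·1188 = 2396726506, so x̄ = 2396726506/1953972 ≈ 1226.59.
Σw·y = 293139·1236 + 775527·1564 + 265856·390 + 619450·1106 = 2364039572, so ȳ = 2364039572/1953972 ≈ 1209.86.

(1226.6, 1209.9)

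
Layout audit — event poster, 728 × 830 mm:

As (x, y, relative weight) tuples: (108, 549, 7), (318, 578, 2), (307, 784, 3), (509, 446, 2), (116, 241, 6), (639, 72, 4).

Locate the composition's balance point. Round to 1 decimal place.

(274.3, 415.7)

Total weight = 7 + 2 + 3 + 2 + 6 + 4 = 24.
x: moment 6583 / weight 24 ≈ 274.29
Σw·y = 9977; ȳ = 9977/24 ≈ 415.71.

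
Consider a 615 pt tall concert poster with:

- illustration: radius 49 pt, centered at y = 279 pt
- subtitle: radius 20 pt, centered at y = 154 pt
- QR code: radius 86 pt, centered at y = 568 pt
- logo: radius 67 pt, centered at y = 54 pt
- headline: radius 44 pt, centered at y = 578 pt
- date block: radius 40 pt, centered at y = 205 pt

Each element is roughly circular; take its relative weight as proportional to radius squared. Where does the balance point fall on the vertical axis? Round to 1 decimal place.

r² weights: illustration 49² = 2401, subtitle 20² = 400, QR code 86² = 7396, logo 67² = 4489, headline 44² = 1936, date block 40² = 1600. Total = 18222.
y-moment: 2401·279 + 400·154 + 7396·568 + 4489·54 + 1936·578 + 1600·205 = 6621821; centroid 6621821/18222 ≈ 363.40.

y ≈ 363.4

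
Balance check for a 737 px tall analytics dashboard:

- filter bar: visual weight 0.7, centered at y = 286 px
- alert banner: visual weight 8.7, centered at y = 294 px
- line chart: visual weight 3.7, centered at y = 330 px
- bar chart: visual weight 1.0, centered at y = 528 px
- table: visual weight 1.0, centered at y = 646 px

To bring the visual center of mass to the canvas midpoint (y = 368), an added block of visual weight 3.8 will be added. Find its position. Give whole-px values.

With the added block, Σw becomes 0.7 + 8.7 + 3.7 + 1.0 + 1.0 + 3.8 = 18.9.
y: target moment 18.9×368 = 6955.2; current 0.7·286 + 8.7·294 + 3.7·330 + 1.0·528 + 1.0·646 = 5153.0; the added block supplies 1802.2, so y = 1802.2/3.8 ≈ 474.26.

y ≈ 474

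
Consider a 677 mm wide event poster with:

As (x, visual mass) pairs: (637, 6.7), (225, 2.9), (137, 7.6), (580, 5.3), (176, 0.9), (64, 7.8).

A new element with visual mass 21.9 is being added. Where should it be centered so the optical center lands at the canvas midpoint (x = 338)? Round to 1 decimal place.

After adding the new element, total weight = 6.7 + 2.9 + 7.6 + 5.3 + 0.9 + 7.8 + 21.9 = 53.1.
x: target moment 53.1×338 = 17947.8; current 6.7·637 + 2.9·225 + 7.6·137 + 5.3·580 + 0.9·176 + 7.8·64 = 9693.2; the new element supplies 8254.6, so x = 8254.6/21.9 ≈ 376.92.

x ≈ 376.9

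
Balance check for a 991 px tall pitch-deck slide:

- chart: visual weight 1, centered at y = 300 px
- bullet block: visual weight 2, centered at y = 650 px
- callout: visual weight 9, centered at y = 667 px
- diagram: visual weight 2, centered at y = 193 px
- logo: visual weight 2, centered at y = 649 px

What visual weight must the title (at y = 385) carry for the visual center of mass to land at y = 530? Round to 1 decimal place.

w ≈ 5.6

Existing Σw = 16 (1 + 2 + 9 + 2 + 2); existing moment 1·300 + 2·650 + 9·667 + 2·193 + 2·649 = 9287.
Set Σw·y/Σw = 530: (9287 + 385w) = 530·(16 + w).
Rearranging, w·(385 − 530) = 530·16 − 9287 = -807, so w ≈ -807/-145 = 5.57.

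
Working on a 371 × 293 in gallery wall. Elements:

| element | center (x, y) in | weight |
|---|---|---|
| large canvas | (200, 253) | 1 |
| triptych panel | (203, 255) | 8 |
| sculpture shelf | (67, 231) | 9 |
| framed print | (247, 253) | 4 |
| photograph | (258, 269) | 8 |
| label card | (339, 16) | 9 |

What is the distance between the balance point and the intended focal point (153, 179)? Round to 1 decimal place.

≈ 68.1 in

Weights sum to 1 + 8 + 9 + 4 + 8 + 9 = 39.
Σw·x = 8530; x̄ = 8530/39 ≈ 218.72.
y: moment 7680 / weight 39 ≈ 196.92
From (153, 179): dx = 65.72, dy = 17.92, so the distance is √(dx²+dy²) ≈ 68.12.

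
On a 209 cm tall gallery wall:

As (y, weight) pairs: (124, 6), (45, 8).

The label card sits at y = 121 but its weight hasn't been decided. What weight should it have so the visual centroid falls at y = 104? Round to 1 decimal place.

Fixed elements: Σw = 6 + 8 = 14, Σw·y = 6·124 + 8·45 = 1104.
Balance at y = 104 requires (1104 + w·121) / (14 + w) = 104.
Solving: w = (104·14 − 1104) / (121 − 104) = 352 / 17 ≈ 20.71.

w ≈ 20.7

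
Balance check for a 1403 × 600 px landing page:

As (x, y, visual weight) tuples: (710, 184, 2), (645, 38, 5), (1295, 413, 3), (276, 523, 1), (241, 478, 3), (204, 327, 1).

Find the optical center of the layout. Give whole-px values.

Σw = 2 + 5 + 3 + 1 + 3 + 1 = 15.
x: (2·710 + 5·645 + 3·1295 + 1·276 + 3·241 + 1·204) / 15 = 9733 / 15 ≈ 648.87
y: (2·184 + 5·38 + 3·413 + 1·523 + 3·478 + 1·327) / 15 = 4081 / 15 ≈ 272.07

(649, 272)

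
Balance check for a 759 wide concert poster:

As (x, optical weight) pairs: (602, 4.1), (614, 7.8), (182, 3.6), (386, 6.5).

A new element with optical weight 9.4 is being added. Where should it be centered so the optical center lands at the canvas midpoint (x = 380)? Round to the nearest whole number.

x ≈ 161

New total weight: (4.1 + 7.8 + 3.6 + 6.5) + 9.4 = 31.4.
x: need Σw·x = 31.4·380 = 11932.0. Existing = 4.1·602 + 7.8·614 + 3.6·182 + 6.5·386 = 10421.6. Remainder 1510.4 / 9.4 ≈ 160.68.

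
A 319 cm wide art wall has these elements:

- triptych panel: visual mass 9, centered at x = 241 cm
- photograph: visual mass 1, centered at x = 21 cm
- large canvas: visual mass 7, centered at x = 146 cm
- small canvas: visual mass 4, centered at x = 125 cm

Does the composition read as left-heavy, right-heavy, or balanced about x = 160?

right-heavy

Total weight = 9 + 1 + 7 + 4 = 21.
x: (9·241 + 1·21 + 7·146 + 4·125) / 21 = 3712 / 21 ≈ 176.76
Since 176.8 is right of 160, the composition reads right-heavy.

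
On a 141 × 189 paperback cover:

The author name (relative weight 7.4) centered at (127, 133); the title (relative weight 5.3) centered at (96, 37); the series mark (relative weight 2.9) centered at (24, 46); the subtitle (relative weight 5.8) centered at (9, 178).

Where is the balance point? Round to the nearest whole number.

(73, 110)

Weights sum to 7.4 + 5.3 + 2.9 + 5.8 = 21.4.
Σw·x = 7.4·127 + 5.3·96 + 2.9·24 + 5.8·9 = 1570.4, so x̄ = 1570.4/21.4 ≈ 73.38.
Σw·y = 7.4·133 + 5.3·37 + 2.9·46 + 5.8·178 = 2346.1, so ȳ = 2346.1/21.4 ≈ 109.63.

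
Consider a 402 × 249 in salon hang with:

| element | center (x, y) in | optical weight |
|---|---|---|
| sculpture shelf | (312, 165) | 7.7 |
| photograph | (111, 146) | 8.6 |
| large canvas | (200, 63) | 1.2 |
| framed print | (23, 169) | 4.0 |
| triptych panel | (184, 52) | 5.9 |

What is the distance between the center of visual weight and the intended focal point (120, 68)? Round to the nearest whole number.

≈ 83 in

Weights sum to 7.7 + 8.6 + 1.2 + 4.0 + 5.9 = 27.4.
x: (7.7·312 + 8.6·111 + 1.2·200 + 4.0·23 + 5.9·184) / 27.4 = 4774.6 / 27.4 ≈ 174.26
y: (7.7·165 + 8.6·146 + 1.2·63 + 4.0·169 + 5.9·52) / 27.4 = 3584.5 / 27.4 ≈ 130.82
From (120, 68): dx = 54.26, dy = 62.82, so the distance is √(dx²+dy²) ≈ 83.01.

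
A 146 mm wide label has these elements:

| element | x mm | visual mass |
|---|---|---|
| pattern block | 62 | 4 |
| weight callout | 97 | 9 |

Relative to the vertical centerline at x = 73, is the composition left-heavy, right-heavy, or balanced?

right-heavy

Total weight = 4 + 9 = 13.
x-moment: 4·62 + 9·97 = 1121; centroid 1121/13 ≈ 86.23.
Since 86.2 is right of 73, the composition reads right-heavy.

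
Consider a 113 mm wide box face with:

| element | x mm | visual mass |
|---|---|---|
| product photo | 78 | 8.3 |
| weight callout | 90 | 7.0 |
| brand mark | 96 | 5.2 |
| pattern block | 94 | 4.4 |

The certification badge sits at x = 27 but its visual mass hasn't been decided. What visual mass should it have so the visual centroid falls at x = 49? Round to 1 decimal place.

Known weights sum to 8.3 + 7.0 + 5.2 + 4.4 = 24.9; their moment is 8.3·78 + 7.0·90 + 5.2·96 + 4.4·94 = 2190.2.
Set Σw·x/Σw = 49: (2190.2 + 27w) = 49·(24.9 + w).
So w = (49·24.9 − 2190.2)/(27 − 49) = -970.1/-22 ≈ 44.10.

w ≈ 44.1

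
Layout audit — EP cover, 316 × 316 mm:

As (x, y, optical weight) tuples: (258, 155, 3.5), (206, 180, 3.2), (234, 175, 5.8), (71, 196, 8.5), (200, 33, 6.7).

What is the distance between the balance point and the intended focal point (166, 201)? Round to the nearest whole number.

Total weight = 3.5 + 3.2 + 5.8 + 8.5 + 6.7 = 27.7.
x: (3.5·258 + 3.2·206 + 5.8·234 + 8.5·71 + 6.7·200) / 27.7 = 4862.9 / 27.7 ≈ 175.56
y: (3.5·155 + 3.2·180 + 5.8·175 + 8.5·196 + 6.7·33) / 27.7 = 4020.6 / 27.7 ≈ 145.15
From (166, 201): dx = 9.56, dy = -55.85, so the distance is √(dx²+dy²) ≈ 56.66.

≈ 57 mm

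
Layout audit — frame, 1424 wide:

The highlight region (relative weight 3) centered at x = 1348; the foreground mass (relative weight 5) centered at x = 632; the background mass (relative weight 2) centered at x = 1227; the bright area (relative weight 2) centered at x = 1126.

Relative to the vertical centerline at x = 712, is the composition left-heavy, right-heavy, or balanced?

Weights sum to 3 + 5 + 2 + 2 = 12.
x: (3·1348 + 5·632 + 2·1227 + 2·1126) / 12 = 11910 / 12 ≈ 992.50
Since 992.5 is right of 712, the composition reads right-heavy.

right-heavy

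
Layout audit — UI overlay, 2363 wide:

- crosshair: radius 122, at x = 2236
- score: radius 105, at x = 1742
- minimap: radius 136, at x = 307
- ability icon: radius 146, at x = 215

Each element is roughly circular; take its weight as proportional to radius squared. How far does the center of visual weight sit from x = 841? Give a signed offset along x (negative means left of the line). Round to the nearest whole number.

r² weights: crosshair 122² = 14884, score 105² = 11025, minimap 136² = 18496, ability icon 146² = 21316. Total = 65721.
x-moment: 14884·2236 + 11025·1742 + 18496·307 + 21316·215 = 62747386; centroid 62747386/65721 ≈ 954.75.
Against x = 841, that's 954.75 − 841 = 113.75.

≈ 114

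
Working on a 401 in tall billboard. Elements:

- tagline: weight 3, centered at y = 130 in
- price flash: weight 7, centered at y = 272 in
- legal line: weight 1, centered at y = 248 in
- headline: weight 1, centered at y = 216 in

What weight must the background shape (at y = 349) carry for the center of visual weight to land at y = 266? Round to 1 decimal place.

w ≈ 5.2

Fixed elements: Σw = 3 + 7 + 1 + 1 = 12, Σw·y = 3·130 + 7·272 + 1·248 + 1·216 = 2758.
For the centroid to hit 266: (2758 + w·349) / (12 + w) = 266.
Solving: w = (266·12 − 2758) / (349 − 266) = 434 / 83 ≈ 5.23.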